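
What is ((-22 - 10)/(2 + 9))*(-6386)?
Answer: 204352/11 ≈ 18577.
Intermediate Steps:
((-22 - 10)/(2 + 9))*(-6386) = -32/11*(-6386) = 204352/11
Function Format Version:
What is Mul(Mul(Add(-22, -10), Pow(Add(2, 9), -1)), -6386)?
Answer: Rational(204352, 11) ≈ 18577.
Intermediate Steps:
Mul(Mul(Add(-22, -10), Pow(Add(2, 9), -1)), -6386) = Mul(Mul(-32, Pow(11, -1)), -6386) = Mul(Mul(-32, Rational(1, 11)), -6386) = Mul(Rational(-32, 11), -6386) = Rational(204352, 11)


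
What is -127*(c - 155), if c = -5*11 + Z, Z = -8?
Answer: 27686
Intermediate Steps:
c = -63 (c = -5*11 - 8 = -55 - 8 = -63)
-127*(c - 155) = -127*(-63 - 155) = -127*(-218) = 27686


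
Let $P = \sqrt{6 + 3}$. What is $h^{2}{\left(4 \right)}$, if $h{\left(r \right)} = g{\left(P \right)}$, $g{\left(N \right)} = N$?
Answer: $9$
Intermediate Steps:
$P = 3$ ($P = \sqrt{9} = 3$)
$h{\left(r \right)} = 3$
$h^{2}{\left(4 \right)} = 3^{2} = 9$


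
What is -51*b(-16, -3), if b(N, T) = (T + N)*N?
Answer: -15504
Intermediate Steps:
b(N, T) = N*(N + T) (b(N, T) = (N + T)*N = N*(N + T))
-51*b(-16, -3) = -(-816)*(-16 - 3) = -(-816)*(-19) = -51*304 = -15504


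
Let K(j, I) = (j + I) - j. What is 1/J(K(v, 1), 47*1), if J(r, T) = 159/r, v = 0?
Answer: 1/159 ≈ 0.0062893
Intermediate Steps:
K(j, I) = I (K(j, I) = (I + j) - j = I)
1/J(K(v, 1), 47*1) = 1/(159/1) = 1/(159*1) = 1/159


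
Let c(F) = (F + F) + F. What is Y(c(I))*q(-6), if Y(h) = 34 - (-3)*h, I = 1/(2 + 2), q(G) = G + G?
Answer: -435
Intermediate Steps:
q(G) = 2*G
I = ¼ (I = 1/4 = ¼ ≈ 0.25000)
c(F) = 3*F (c(F) = 2*F + F = 3*F)
Y(h) = 34 + 3*h
Y(c(I))*q(-6) = (34 + 3*(3*(¼)))*(2*(-6)) = (34 + 3*(¾))*(-12) = (34 + 9/4)*(-12) = (145/4)*(-12) = -435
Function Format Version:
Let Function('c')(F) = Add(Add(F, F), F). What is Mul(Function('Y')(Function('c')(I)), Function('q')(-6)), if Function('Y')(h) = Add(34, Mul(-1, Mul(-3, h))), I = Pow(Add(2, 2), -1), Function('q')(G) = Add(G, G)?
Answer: -435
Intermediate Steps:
Function('q')(G) = Mul(2, G)
I = Rational(1, 4) (I = Pow(4, -1) = Rational(1, 4) ≈ 0.25000)
Function('c')(F) = Mul(3, F) (Function('c')(F) = Add(Mul(2, F), F) = Mul(3, F))
Function('Y')(h) = Add(34, Mul(3, h))
Mul(Function('Y')(Function('c')(I)), Function('q')(-6)) = Mul(Add(34, Mul(3, Mul(3, Rational(1, 4)))), Mul(2, -6)) = Mul(Add(34, Mul(3, Rational(3, 4))), -12) = Mul(Add(34, Rational(9, 4)), -12) = Mul(Rational(145, 4), -12) = -435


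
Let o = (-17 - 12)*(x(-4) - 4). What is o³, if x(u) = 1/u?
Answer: 119823157/64 ≈ 1.8722e+6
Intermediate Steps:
o = 493/4 (o = (-17 - 12)*(1/(-4) - 4) = -29*(-¼ - 4) = -29*(-17/4) = 493/4 ≈ 123.25)
o³ = (493/4)³ = 119823157/64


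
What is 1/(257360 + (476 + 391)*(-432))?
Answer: -1/117184 ≈ -8.5336e-6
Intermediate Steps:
1/(257360 + (476 + 391)*(-432)) = 1/(257360 + 867*(-432)) = 1/(257360 - 374544) = 1/(-117184) = -1/117184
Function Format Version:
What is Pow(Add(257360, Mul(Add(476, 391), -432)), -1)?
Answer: Rational(-1, 117184) ≈ -8.5336e-6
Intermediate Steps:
Pow(Add(257360, Mul(Add(476, 391), -432)), -1) = Pow(Add(257360, Mul(867, -432)), -1) = Pow(Add(257360, -374544), -1) = Pow(-117184, -1) = Rational(-1, 117184)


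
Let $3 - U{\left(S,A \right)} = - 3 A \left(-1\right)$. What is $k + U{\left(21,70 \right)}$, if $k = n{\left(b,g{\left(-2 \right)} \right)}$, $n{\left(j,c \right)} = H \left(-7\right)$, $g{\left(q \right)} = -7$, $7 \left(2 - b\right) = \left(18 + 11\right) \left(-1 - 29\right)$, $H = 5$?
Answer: $-242$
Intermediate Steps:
$b = \frac{884}{7}$ ($b = 2 - \frac{\left(18 + 11\right) \left(-1 - 29\right)}{7} = 2 - \frac{29 \left(-30\right)}{7} = 2 - - \frac{870}{7} = 2 + \frac{870}{7} = \frac{884}{7} \approx 126.29$)
$n{\left(j,c \right)} = -35$ ($n{\left(j,c \right)} = 5 \left(-7\right) = -35$)
$U{\left(S,A \right)} = 3 - 3 A$ ($U{\left(S,A \right)} = 3 - - 3 A \left(-1\right) = 3 - 3 A$)
$k = -35$
$k + U{\left(21,70 \right)} = -35 + \left(3 - 210\right) = -35 - 207 = -242$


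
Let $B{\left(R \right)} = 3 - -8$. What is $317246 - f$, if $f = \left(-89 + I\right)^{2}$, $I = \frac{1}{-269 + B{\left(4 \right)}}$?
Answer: $\frac{20589863375}{66564} \approx 3.0932 \cdot 10^{5}$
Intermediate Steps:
$B{\left(R \right)} = 11$ ($B{\left(R \right)} = 3 + 8 = 11$)
$I = - \frac{1}{258}$ ($I = \frac{1}{-269 + 11} = \frac{1}{-258} = - \frac{1}{258} \approx -0.003876$)
$f = \frac{527299369}{66564}$ ($f = \left(-89 - \frac{1}{258}\right)^{2} = \left(- \frac{22963}{258}\right)^{2} = \frac{527299369}{66564} \approx 7921.7$)
$317246 - f = 317246 - \frac{527299369}{66564} = \frac{20589863375}{66564}$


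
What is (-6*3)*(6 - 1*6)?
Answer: 0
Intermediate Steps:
(-6*3)*(6 - 1*6) = -18*(6 - 6) = -18*0 = 0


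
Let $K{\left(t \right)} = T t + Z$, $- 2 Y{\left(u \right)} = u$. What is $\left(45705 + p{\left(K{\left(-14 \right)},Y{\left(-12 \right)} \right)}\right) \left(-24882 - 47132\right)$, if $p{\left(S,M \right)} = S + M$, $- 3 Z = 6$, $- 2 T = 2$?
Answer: $-3292696122$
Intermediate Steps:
$T = -1$ ($T = \left(- \frac{1}{2}\right) 2 = -1$)
$Z = -2$ ($Z = \left(- \frac{1}{3}\right) 6 = -2$)
$Y{\left(u \right)} = - \frac{u}{2}$
$K{\left(t \right)} = -2 - t$ ($K{\left(t \right)} = - t - 2 = -2 - t$)
$p{\left(S,M \right)} = M + S$
$\left(45705 + p{\left(K{\left(-14 \right)},Y{\left(-12 \right)} \right)}\right) \left(-24882 - 47132\right) = \left(45705 - -18\right) \left(-24882 - 47132\right) = \left(45705 + \left(6 + \left(-2 + 14\right)\right)\right) \left(-72014\right) = \left(45705 + \left(6 + 12\right)\right) \left(-72014\right) = \left(45705 + 18\right) \left(-72014\right) = 45723 \left(-72014\right) = -3292696122$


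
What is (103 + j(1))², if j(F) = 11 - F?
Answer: 12769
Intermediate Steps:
(103 + j(1))² = (103 + (11 - 1*1))² = (103 + (11 - 1))² = (103 + 10)² = 113² = 12769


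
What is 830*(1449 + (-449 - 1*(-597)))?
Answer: 1325510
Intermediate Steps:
830*(1449 + (-449 - 1*(-597))) = 830*(1449 + (-449 + 597)) = 830*(1449 + 148) = 830*1597 = 1325510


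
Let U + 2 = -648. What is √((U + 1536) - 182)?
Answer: 8*√11 ≈ 26.533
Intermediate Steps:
U = -650 (U = -2 - 648 = -650)
√((U + 1536) - 182) = √((-650 + 1536) - 182) = √(886 - 182) = √704 = 8*√11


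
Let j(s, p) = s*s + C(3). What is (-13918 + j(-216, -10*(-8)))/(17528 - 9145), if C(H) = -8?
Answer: 32730/8383 ≈ 3.9043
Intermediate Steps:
j(s, p) = -8 + s² (j(s, p) = s*s - 8 = s² - 8 = -8 + s²)
(-13918 + j(-216, -10*(-8)))/(17528 - 9145) = (-13918 + (-8 + (-216)²))/(17528 - 9145) = (-13918 + (-8 + 46656))/8383 = (-13918 + 46648)*(1/8383) = 32730*(1/8383) = 32730/8383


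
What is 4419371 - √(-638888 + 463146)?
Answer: 4419371 - I*√175742 ≈ 4.4194e+6 - 419.22*I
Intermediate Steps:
4419371 - √(-638888 + 463146) = 4419371 - √(-175742) = 4419371 - I*√175742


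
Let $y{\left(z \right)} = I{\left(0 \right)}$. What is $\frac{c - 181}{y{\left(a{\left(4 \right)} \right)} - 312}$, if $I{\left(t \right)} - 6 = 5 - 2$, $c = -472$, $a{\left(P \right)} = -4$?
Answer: $\frac{653}{303} \approx 2.1551$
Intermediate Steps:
$I{\left(t \right)} = 9$ ($I{\left(t \right)} = 6 + \left(5 - 2\right) = 6 + 3 = 9$)
$y{\left(z \right)} = 9$
$\frac{c - 181}{y{\left(a{\left(4 \right)} \right)} - 312} = \frac{-472 - 181}{9 - 312} = - \frac{653}{-303} = \left(-653\right) \left(- \frac{1}{303}\right) = \frac{653}{303}$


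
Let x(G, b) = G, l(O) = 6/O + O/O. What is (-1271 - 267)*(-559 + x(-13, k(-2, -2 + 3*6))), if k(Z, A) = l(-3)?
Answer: 879736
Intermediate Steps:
l(O) = 1 + 6/O (l(O) = 6/O + 1 = 1 + 6/O)
k(Z, A) = -1 (k(Z, A) = (6 - 3)/(-3) = -⅓*3 = -1)
(-1271 - 267)*(-559 + x(-13, k(-2, -2 + 3*6))) = (-1271 - 267)*(-559 - 13) = -1538*(-572) = 879736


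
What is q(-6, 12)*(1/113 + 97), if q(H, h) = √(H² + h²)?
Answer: 65772*√5/113 ≈ 1301.5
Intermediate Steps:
q(-6, 12)*(1/113 + 97) = √((-6)² + 12²)*(1/113 + 97) = √(36 + 144)*(1/113 + 97) = √180*(10962/113) = (6*√5)*(10962/113) = 65772*√5/113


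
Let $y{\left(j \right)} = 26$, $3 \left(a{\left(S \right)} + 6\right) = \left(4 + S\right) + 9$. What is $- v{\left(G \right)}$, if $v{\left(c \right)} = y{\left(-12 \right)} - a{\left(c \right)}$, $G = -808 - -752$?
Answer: $- \frac{139}{3} \approx -46.333$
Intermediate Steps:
$a{\left(S \right)} = - \frac{5}{3} + \frac{S}{3}$ ($a{\left(S \right)} = -6 + \frac{\left(4 + S\right) + 9}{3} = -6 + \frac{13 + S}{3} = -6 + \left(\frac{13}{3} + \frac{S}{3}\right) = - \frac{5}{3} + \frac{S}{3}$)
$G = -56$ ($G = -808 + 752 = -56$)
$v{\left(c \right)} = \frac{83}{3} - \frac{c}{3}$ ($v{\left(c \right)} = 26 - \left(- \frac{5}{3} + \frac{c}{3}\right) = \frac{83}{3} - \frac{c}{3}$)
$- v{\left(G \right)} = - (\frac{83}{3} - - \frac{56}{3}) = - (\frac{83}{3} + \frac{56}{3}) = \left(-1\right) \frac{139}{3} = - \frac{139}{3}$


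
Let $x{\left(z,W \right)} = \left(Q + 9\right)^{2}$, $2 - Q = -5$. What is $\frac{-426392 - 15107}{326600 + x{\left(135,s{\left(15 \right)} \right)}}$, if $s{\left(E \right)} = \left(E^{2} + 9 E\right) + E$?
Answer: $- \frac{441499}{326856} \approx -1.3507$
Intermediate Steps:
$Q = 7$ ($Q = 2 - -5 = 2 + 5 = 7$)
$s{\left(E \right)} = E^{2} + 10 E$
$x{\left(z,W \right)} = 256$ ($x{\left(z,W \right)} = \left(7 + 9\right)^{2} = 16^{2} = 256$)
$\frac{-426392 - 15107}{326600 + x{\left(135,s{\left(15 \right)} \right)}} = \frac{-426392 - 15107}{326600 + 256} = - \frac{441499}{326856}$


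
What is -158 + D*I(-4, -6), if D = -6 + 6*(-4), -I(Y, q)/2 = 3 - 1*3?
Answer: -158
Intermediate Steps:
I(Y, q) = 0 (I(Y, q) = -2*(3 - 1*3) = -2*(3 - 3) = -2*0 = 0)
D = -30 (D = -6 - 24 = -30)
-158 + D*I(-4, -6) = -158 - 30*0 = -158 + 0 = -158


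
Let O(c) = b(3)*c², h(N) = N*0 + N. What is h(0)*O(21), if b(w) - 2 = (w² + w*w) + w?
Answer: 0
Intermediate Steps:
h(N) = N (h(N) = 0 + N = N)
b(w) = 2 + w + 2*w² (b(w) = 2 + ((w² + w*w) + w) = 2 + ((w² + w²) + w) = 2 + (2*w² + w) = 2 + (w + 2*w²) = 2 + w + 2*w²)
O(c) = 23*c² (O(c) = (2 + 3 + 2*3²)*c² = (2 + 3 + 2*9)*c² = (2 + 3 + 18)*c² = 23*c²)
h(0)*O(21) = 0*(23*21²) = 0*(23*441) = 0*10143 = 0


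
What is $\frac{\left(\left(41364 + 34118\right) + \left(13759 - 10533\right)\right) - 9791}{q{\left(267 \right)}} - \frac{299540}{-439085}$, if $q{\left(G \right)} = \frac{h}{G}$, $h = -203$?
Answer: $- \frac{1615894317139}{17826851} \approx -90644.0$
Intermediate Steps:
$q{\left(G \right)} = - \frac{203}{G}$
$\frac{\left(\left(41364 + 34118\right) + \left(13759 - 10533\right)\right) - 9791}{q{\left(267 \right)}} - \frac{299540}{-439085} = \frac{\left(\left(41364 + 34118\right) + \left(13759 - 10533\right)\right) - 9791}{\left(-203\right) \frac{1}{267}} - \frac{299540}{-439085} = \frac{\left(75482 + \left(13759 - 10533\right)\right) - 9791}{\left(-203\right) \frac{1}{267}} - - \frac{59908}{87817} = \frac{\left(75482 + 3226\right) - 9791}{- \frac{203}{267}} + \frac{59908}{87817} = \left(78708 - 9791\right) \left(- \frac{267}{203}\right) + \frac{59908}{87817} = 68917 \left(- \frac{267}{203}\right) + \frac{59908}{87817} = - \frac{18400839}{203} + \frac{59908}{87817} = - \frac{1615894317139}{17826851}$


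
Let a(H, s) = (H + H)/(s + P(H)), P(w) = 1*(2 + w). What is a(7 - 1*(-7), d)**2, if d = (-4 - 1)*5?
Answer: 784/81 ≈ 9.6790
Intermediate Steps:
P(w) = 2 + w
d = -25 (d = -5*5 = -25)
a(H, s) = 2*H/(2 + H + s) (a(H, s) = (H + H)/(s + (2 + H)) = (2*H)/(2 + H + s) = 2*H/(2 + H + s))
a(7 - 1*(-7), d)**2 = (2*(7 - 1*(-7))/(2 + (7 - 1*(-7)) - 25))**2 = (2*(7 + 7)/(2 + (7 + 7) - 25))**2 = (2*14/(2 + 14 - 25))**2 = (2*14/(-9))**2 = (2*14*(-1/9))**2 = (-28/9)**2 = 784/81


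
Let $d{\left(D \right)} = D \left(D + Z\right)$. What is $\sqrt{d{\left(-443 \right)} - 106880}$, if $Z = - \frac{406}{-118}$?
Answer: $\frac{\sqrt{305787678}}{59} \approx 296.39$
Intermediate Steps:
$Z = \frac{203}{59}$ ($Z = \left(-406\right) \left(- \frac{1}{118}\right) = \frac{203}{59} \approx 3.4407$)
$d{\left(D \right)} = D \left(\frac{203}{59} + D\right)$ ($d{\left(D \right)} = D \left(D + \frac{203}{59}\right) = D \left(\frac{203}{59} + D\right)$)
$\sqrt{d{\left(-443 \right)} - 106880} = \sqrt{\frac{1}{59} \left(-443\right) \left(203 + 59 \left(-443\right)\right) - 106880} = \sqrt{\frac{1}{59} \left(-443\right) \left(203 - 26137\right) - 106880} = \sqrt{\frac{1}{59} \left(-443\right) \left(-25934\right) - 106880} = \sqrt{\frac{11488762}{59} - 106880} = \sqrt{\frac{5182842}{59}} = \frac{\sqrt{305787678}}{59}$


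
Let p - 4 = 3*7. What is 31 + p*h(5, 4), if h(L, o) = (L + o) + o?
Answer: 356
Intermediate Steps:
p = 25 (p = 4 + 3*7 = 4 + 21 = 25)
h(L, o) = L + 2*o
31 + p*h(5, 4) = 31 + 25*(5 + 2*4) = 31 + 25*(5 + 8) = 31 + 25*13 = 31 + 325 = 356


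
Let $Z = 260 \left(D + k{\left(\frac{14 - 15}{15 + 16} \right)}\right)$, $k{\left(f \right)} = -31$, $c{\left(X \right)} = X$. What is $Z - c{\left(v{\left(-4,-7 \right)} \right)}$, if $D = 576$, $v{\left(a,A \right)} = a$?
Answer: $141704$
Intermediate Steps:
$Z = 141700$ ($Z = 260 \left(576 - 31\right) = 260 \cdot 545 = 141700$)
$Z - c{\left(v{\left(-4,-7 \right)} \right)} = 141700 - -4 = 141700 + 4 = 141704$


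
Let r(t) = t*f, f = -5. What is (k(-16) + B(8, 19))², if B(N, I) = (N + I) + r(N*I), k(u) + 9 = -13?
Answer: 570025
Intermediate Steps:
k(u) = -22 (k(u) = -9 - 13 = -22)
r(t) = -5*t (r(t) = t*(-5) = -5*t)
B(N, I) = I + N - 5*I*N (B(N, I) = (N + I) - 5*N*I = (I + N) - 5*I*N = I + N - 5*I*N)
(k(-16) + B(8, 19))² = (-22 + (19 + 8 - 5*19*8))² = (-22 + (19 + 8 - 760))² = (-22 - 733)² = (-755)² = 570025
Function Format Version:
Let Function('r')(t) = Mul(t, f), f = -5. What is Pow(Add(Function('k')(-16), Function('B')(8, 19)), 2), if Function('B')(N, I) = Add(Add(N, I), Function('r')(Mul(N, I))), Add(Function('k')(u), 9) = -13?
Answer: 570025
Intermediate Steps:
Function('k')(u) = -22 (Function('k')(u) = Add(-9, -13) = -22)
Function('r')(t) = Mul(-5, t) (Function('r')(t) = Mul(t, -5) = Mul(-5, t))
Function('B')(N, I) = Add(I, N, Mul(-5, I, N)) (Function('B')(N, I) = Add(Add(N, I), Mul(-5, Mul(N, I))) = Add(Add(I, N), Mul(-5, Mul(I, N))) = Add(Add(I, N), Mul(-5, I, N)) = Add(I, N, Mul(-5, I, N)))
Pow(Add(Function('k')(-16), Function('B')(8, 19)), 2) = Pow(Add(-22, Add(19, 8, Mul(-5, 19, 8))), 2) = Pow(Add(-22, Add(19, 8, -760)), 2) = Pow(Add(-22, -733), 2) = Pow(-755, 2) = 570025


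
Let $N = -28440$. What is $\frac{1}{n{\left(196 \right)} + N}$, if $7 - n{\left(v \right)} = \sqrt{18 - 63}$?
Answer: $\frac{i}{- 28433 i + 3 \sqrt{5}} \approx -3.517 \cdot 10^{-5} + 8.2978 \cdot 10^{-9} i$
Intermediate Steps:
$n{\left(v \right)} = 7 - 3 i \sqrt{5}$ ($n{\left(v \right)} = 7 - \sqrt{18 - 63} = 7 - \sqrt{-45} = 7 - 3 i \sqrt{5}$)
$\frac{1}{n{\left(196 \right)} + N} = \frac{1}{\left(7 - 3 i \sqrt{5}\right) - 28440} = \frac{1}{-28433 - 3 i \sqrt{5}}$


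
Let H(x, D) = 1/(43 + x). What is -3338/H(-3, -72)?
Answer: -133520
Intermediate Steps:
-3338/H(-3, -72) = -3338/(1/(43 - 3)) = -3338/(1/40) = -3338/1/40 = -3338*40 = -133520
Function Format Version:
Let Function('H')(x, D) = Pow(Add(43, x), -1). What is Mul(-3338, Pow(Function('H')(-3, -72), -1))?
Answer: -133520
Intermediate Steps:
Mul(-3338, Pow(Function('H')(-3, -72), -1)) = Mul(-3338, Pow(Pow(Add(43, -3), -1), -1)) = Mul(-3338, Pow(Pow(40, -1), -1)) = Mul(-3338, Pow(Rational(1, 40), -1)) = Mul(-3338, 40) = -133520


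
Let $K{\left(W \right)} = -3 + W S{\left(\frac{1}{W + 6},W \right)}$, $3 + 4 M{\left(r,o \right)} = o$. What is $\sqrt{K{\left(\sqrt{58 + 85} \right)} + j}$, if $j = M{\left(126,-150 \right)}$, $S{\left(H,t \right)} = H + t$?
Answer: $\frac{\sqrt{2442 + 411 \sqrt{143}}}{2 \sqrt{6 + \sqrt{143}}} \approx 10.12$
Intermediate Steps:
$M{\left(r,o \right)} = - \frac{3}{4} + \frac{o}{4}$
$K{\left(W \right)} = -3 + W \left(W + \frac{1}{6 + W}\right)$ ($K{\left(W \right)} = -3 + W \left(\frac{1}{W + 6} + W\right) = -3 + W \left(\frac{1}{6 + W} + W\right) = -3 + W \left(W + \frac{1}{6 + W}\right)$)
$j = - \frac{153}{4}$ ($j = - \frac{3}{4} + \frac{1}{4} \left(-150\right) = - \frac{3}{4} - \frac{75}{2} = - \frac{153}{4} \approx -38.25$)
$\sqrt{K{\left(\sqrt{58 + 85} \right)} + j} = \sqrt{\left(-3 + \sqrt{58 + 85} \left(\sqrt{58 + 85} + \frac{1}{6 + \sqrt{58 + 85}}\right)\right) - \frac{153}{4}} = \sqrt{\left(-3 + \sqrt{143} \left(\sqrt{143} + \frac{1}{6 + \sqrt{143}}\right)\right) - \frac{153}{4}} = \sqrt{- \frac{165}{4} + \sqrt{143} \left(\sqrt{143} + \frac{1}{6 + \sqrt{143}}\right)}$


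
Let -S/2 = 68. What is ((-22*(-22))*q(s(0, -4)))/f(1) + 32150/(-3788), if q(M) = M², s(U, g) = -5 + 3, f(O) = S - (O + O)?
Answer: -2942567/130686 ≈ -22.516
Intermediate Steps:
S = -136 (S = -2*68 = -136)
f(O) = -136 - 2*O (f(O) = -136 - (O + O) = -136 - 2*O)
s(U, g) = -2
((-22*(-22))*q(s(0, -4)))/f(1) + 32150/(-3788) = (-22*(-22)*(-2)²)/(-136 - 2*1) + 32150/(-3788) = (484*4)/(-136 - 2) + 32150*(-1/3788) = 1936/(-138) - 16075/1894 = 1936*(-1/138) - 16075/1894 = -968/69 - 16075/1894 = -2942567/130686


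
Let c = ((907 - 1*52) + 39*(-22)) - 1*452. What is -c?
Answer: 455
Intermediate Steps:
c = -455 (c = ((907 - 52) - 858) - 452 = (855 - 858) - 452 = -3 - 452 = -455)
-c = -1*(-455) = 455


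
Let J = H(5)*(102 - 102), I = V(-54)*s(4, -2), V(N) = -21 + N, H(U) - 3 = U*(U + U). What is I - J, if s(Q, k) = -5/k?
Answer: -375/2 ≈ -187.50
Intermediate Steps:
H(U) = 3 + 2*U² (H(U) = 3 + U*(U + U) = 3 + U*(2*U) = 3 + 2*U²)
I = -375/2 (I = (-21 - 54)*(-5/(-2)) = -(-375)*(-1)/2 = -75*5/2 = -375/2 ≈ -187.50)
J = 0 (J = (3 + 2*5²)*(102 - 102) = (3 + 2*25)*0 = (3 + 50)*0 = 53*0 = 0)
I - J = -375/2 - 1*0 = -375/2 + 0 = -375/2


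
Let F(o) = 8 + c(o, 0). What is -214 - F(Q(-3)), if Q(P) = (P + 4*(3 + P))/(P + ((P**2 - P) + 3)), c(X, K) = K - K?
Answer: -222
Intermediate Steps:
c(X, K) = 0
Q(P) = (12 + 5*P)/(3 + P**2) (Q(P) = (P + (12 + 4*P))/(P + (3 + P**2 - P)) = (12 + 5*P)/(3 + P**2))
F(o) = 8 (F(o) = 8 + 0 = 8)
-214 - F(Q(-3)) = -214 - 1*8 = -214 - 8 = -222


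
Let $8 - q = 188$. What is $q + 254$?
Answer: $74$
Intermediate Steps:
$q = -180$ ($q = 8 - 188 = -180$)
$q + 254 = -180 + 254 = 74$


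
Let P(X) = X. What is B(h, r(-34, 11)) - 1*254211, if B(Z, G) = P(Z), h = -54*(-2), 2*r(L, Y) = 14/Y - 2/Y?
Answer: -254103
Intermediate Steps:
r(L, Y) = 6/Y (r(L, Y) = (14/Y - 2/Y)/2 = (12/Y)/2 = 6/Y)
h = 108
B(Z, G) = Z
B(h, r(-34, 11)) - 1*254211 = 108 - 1*254211 = 108 - 254211 = -254103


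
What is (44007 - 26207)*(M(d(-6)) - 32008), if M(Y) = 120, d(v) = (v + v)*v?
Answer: -567606400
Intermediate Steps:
d(v) = 2*v**2 (d(v) = (2*v)*v = 2*v**2)
(44007 - 26207)*(M(d(-6)) - 32008) = (44007 - 26207)*(120 - 32008) = 17800*(-31888) = -567606400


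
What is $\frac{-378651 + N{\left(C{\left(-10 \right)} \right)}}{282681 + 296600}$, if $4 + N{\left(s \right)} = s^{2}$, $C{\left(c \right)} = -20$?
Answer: $- \frac{378255}{579281} \approx -0.65297$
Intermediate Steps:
$N{\left(s \right)} = -4 + s^{2}$
$\frac{-378651 + N{\left(C{\left(-10 \right)} \right)}}{282681 + 296600} = \frac{-378651 - \left(4 - \left(-20\right)^{2}\right)}{282681 + 296600} = \frac{-378651 + \left(-4 + 400\right)}{579281} = \left(-378651 + 396\right) \frac{1}{579281} = \left(-378255\right) \frac{1}{579281} = - \frac{378255}{579281}$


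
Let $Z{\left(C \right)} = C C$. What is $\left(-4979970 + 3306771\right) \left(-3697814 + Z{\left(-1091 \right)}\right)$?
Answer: $4195601708067$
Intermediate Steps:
$Z{\left(C \right)} = C^{2}$
$\left(-4979970 + 3306771\right) \left(-3697814 + Z{\left(-1091 \right)}\right) = \left(-4979970 + 3306771\right) \left(-3697814 + \left(-1091\right)^{2}\right) = - 1673199 \left(-3697814 + 1190281\right) = \left(-1673199\right) \left(-2507533\right) = 4195601708067$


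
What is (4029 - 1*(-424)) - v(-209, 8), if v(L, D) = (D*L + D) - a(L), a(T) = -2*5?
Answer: 6107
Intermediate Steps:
a(T) = -10
v(L, D) = 10 + D + D*L (v(L, D) = (D*L + D) - 1*(-10) = (D + D*L) + 10 = 10 + D + D*L)
(4029 - 1*(-424)) - v(-209, 8) = (4029 - 1*(-424)) - (10 + 8 + 8*(-209)) = (4029 + 424) - (10 + 8 - 1672) = 4453 - 1*(-1654) = 4453 + 1654 = 6107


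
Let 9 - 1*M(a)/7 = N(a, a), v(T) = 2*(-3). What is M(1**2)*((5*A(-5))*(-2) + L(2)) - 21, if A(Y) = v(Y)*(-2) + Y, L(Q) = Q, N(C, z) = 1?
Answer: -3829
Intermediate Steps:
v(T) = -6
M(a) = 56 (M(a) = 63 - 7*1 = 63 - 7 = 56)
A(Y) = 12 + Y (A(Y) = -6*(-2) + Y = 12 + Y)
M(1**2)*((5*A(-5))*(-2) + L(2)) - 21 = 56*((5*(12 - 5))*(-2) + 2) - 21 = 56*((5*7)*(-2) + 2) - 21 = 56*(35*(-2) + 2) - 21 = 56*(-70 + 2) - 21 = 56*(-68) - 21 = -3808 - 21 = -3829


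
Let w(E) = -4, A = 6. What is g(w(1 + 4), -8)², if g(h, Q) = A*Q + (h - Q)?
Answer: 1936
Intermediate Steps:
g(h, Q) = h + 5*Q (g(h, Q) = 6*Q + (h - Q) = h + 5*Q)
g(w(1 + 4), -8)² = (-4 + 5*(-8))² = (-4 - 40)² = (-44)² = 1936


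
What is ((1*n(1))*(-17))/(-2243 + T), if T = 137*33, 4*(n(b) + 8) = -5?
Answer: 37/536 ≈ 0.069030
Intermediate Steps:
n(b) = -37/4 (n(b) = -8 + (¼)*(-5) = -8 - 5/4 = -37/4)
T = 4521
((1*n(1))*(-17))/(-2243 + T) = ((1*(-37/4))*(-17))/(-2243 + 4521) = -37/4*(-17)/2278 = (629/4)*(1/2278) = 37/536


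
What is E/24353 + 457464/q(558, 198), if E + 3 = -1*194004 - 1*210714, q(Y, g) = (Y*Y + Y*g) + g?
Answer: -26611709729/1713014373 ≈ -15.535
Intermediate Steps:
q(Y, g) = g + Y**2 + Y*g (q(Y, g) = (Y**2 + Y*g) + g = g + Y**2 + Y*g)
E = -404721 (E = -3 + (-1*194004 - 1*210714) = -3 + (-194004 - 210714) = -3 - 404718 = -404721)
E/24353 + 457464/q(558, 198) = -404721/24353 + 457464/(198 + 558**2 + 558*198) = -404721*1/24353 + 457464/(198 + 311364 + 110484) = -404721/24353 + 457464/422046 = -404721/24353 + 457464*(1/422046) = -404721/24353 + 76244/70341 = -26611709729/1713014373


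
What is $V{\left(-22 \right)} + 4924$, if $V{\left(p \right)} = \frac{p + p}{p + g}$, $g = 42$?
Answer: $\frac{24609}{5} \approx 4921.8$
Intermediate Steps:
$V{\left(p \right)} = \frac{2 p}{42 + p}$ ($V{\left(p \right)} = \frac{p + p}{p + 42} = \frac{2 p}{42 + p}$)
$V{\left(-22 \right)} + 4924 = 2 \left(-22\right) \frac{1}{42 - 22} + 4924 = 2 \left(-22\right) \frac{1}{20} + 4924 = - \frac{11}{5} + 4924 = \frac{24609}{5}$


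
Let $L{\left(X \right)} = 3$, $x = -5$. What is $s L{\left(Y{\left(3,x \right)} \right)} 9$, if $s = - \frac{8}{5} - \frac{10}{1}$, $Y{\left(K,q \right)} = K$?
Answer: $- \frac{1566}{5} \approx -313.2$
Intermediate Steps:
$s = - \frac{58}{5}$ ($s = \left(-8\right) \frac{1}{5} - 10 = - \frac{8}{5} - 10 = - \frac{58}{5} \approx -11.6$)
$s L{\left(Y{\left(3,x \right)} \right)} 9 = \left(- \frac{58}{5}\right) 3 \cdot 9 = \left(- \frac{174}{5}\right) 9 = - \frac{1566}{5}$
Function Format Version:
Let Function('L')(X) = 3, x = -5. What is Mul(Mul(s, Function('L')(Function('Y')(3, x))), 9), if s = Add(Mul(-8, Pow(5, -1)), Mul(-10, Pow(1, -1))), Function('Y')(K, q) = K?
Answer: Rational(-1566, 5) ≈ -313.20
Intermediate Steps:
s = Rational(-58, 5) (s = Add(Mul(-8, Rational(1, 5)), Mul(-10, 1)) = Add(Rational(-8, 5), -10) = Rational(-58, 5) ≈ -11.600)
Mul(Mul(s, Function('L')(Function('Y')(3, x))), 9) = Mul(Mul(Rational(-58, 5), 3), 9) = Mul(Rational(-174, 5), 9) = Rational(-1566, 5)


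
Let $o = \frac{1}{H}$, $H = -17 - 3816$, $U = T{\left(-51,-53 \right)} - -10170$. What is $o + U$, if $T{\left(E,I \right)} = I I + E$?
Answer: $\frac{49553023}{3833} \approx 12928.0$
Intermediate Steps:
$T{\left(E,I \right)} = E + I^{2}$ ($T{\left(E,I \right)} = I^{2} + E = E + I^{2}$)
$U = 12928$ ($U = \left(-51 + \left(-53\right)^{2}\right) - -10170 = \left(-51 + 2809\right) + 10170 = 2758 + 10170 = 12928$)
$H = -3833$ ($H = -17 - 3816 = -3833$)
$o = - \frac{1}{3833}$ ($o = \frac{1}{-3833} = - \frac{1}{3833} \approx -0.00026089$)
$o + U = - \frac{1}{3833} + 12928 = \frac{49553023}{3833}$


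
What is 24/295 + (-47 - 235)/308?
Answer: -37899/45430 ≈ -0.83423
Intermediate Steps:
24/295 + (-47 - 235)/308 = 24*(1/295) - 282*1/308 = 24/295 - 141/154 = -37899/45430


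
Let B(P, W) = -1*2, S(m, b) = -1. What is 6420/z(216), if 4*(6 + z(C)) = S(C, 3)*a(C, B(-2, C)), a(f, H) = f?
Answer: -107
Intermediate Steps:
B(P, W) = -2
z(C) = -6 - C/4 (z(C) = -6 + (-C)/4 = -6 - C/4)
6420/z(216) = 6420/(-6 - 1/4*216) = 6420/(-6 - 54) = 6420/(-60) = 6420*(-1/60) = -107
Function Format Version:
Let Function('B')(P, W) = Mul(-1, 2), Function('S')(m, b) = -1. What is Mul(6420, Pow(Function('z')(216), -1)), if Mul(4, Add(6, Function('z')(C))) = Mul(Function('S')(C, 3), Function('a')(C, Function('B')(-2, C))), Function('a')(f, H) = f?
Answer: -107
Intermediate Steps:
Function('B')(P, W) = -2
Function('z')(C) = Add(-6, Mul(Rational(-1, 4), C)) (Function('z')(C) = Add(-6, Mul(Rational(1, 4), Mul(-1, C))) = Add(-6, Mul(Rational(-1, 4), C)))
Mul(6420, Pow(Function('z')(216), -1)) = Mul(6420, Pow(Add(-6, Mul(Rational(-1, 4), 216)), -1)) = Mul(6420, Pow(Add(-6, -54), -1)) = Mul(6420, Pow(-60, -1)) = Mul(6420, Rational(-1, 60)) = -107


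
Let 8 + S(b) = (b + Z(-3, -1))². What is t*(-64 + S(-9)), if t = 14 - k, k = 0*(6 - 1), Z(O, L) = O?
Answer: 1008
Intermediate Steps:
k = 0 (k = 0*5 = 0)
S(b) = -8 + (-3 + b)² (S(b) = -8 + (b - 3)² = -8 + (-3 + b)²)
t = 14 (t = 14 - 1*0 = 14 + 0 = 14)
t*(-64 + S(-9)) = 14*(-64 + (-8 + (-3 - 9)²)) = 14*(-64 + (-8 + (-12)²)) = 14*(-64 + (-8 + 144)) = 14*(-64 + 136) = 14*72 = 1008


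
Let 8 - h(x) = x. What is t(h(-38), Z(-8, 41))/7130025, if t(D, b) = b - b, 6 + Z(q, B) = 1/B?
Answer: 0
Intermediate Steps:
Z(q, B) = -6 + 1/B
h(x) = 8 - x
t(D, b) = 0
t(h(-38), Z(-8, 41))/7130025 = 0/7130025 = 0*(1/7130025) = 0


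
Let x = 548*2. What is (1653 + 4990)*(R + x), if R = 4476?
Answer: 37014796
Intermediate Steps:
x = 1096
(1653 + 4990)*(R + x) = (1653 + 4990)*(4476 + 1096) = 6643*5572 = 37014796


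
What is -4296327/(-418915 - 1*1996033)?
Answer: 4296327/2414948 ≈ 1.7791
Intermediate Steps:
-4296327/(-418915 - 1*1996033) = -4296327/(-418915 - 1996033) = -4296327/(-2414948) = -4296327*(-1/2414948) = 4296327/2414948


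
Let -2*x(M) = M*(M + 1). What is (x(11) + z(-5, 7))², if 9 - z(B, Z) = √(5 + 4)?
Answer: 3600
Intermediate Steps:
x(M) = -M*(1 + M)/2 (x(M) = -M*(M + 1)/2 = -M*(1 + M)/2)
z(B, Z) = 6 (z(B, Z) = 9 - √(5 + 4) = 9 - √9 = 9 - 1*3 = 9 - 3 = 6)
(x(11) + z(-5, 7))² = (-½*11*(1 + 11) + 6)² = (-½*11*12 + 6)² = (-66 + 6)² = (-60)² = 3600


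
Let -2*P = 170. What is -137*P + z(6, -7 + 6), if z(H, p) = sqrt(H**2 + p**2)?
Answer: 11645 + sqrt(37) ≈ 11651.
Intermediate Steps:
P = -85 (P = -1/2*170 = -85)
-137*P + z(6, -7 + 6) = -137*(-85) + sqrt(6**2 + (-7 + 6)**2) = 11645 + sqrt(36 + (-1)**2) = 11645 + sqrt(36 + 1) = 11645 + sqrt(37)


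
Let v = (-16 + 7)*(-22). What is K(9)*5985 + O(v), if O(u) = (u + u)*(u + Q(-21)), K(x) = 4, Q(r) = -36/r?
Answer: 721188/7 ≈ 1.0303e+5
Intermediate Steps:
v = 198 (v = -9*(-22) = 198)
O(u) = 2*u*(12/7 + u) (O(u) = (u + u)*(u - 36/(-21)) = (2*u)*(u - 36*(-1/21)) = (2*u)*(u + 12/7) = (2*u)*(12/7 + u) = 2*u*(12/7 + u))
K(9)*5985 + O(v) = 4*5985 + (2/7)*198*(12 + 7*198) = 23940 + (2/7)*198*(12 + 1386) = 23940 + (2/7)*198*1398 = 23940 + 553608/7 = 721188/7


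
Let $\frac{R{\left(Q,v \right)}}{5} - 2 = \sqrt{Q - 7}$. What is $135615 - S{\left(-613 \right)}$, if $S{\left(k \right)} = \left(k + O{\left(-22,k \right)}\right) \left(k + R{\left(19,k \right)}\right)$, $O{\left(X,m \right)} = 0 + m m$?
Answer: $226354683 - 3751560 \sqrt{3} \approx 2.1986 \cdot 10^{8}$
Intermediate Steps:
$O{\left(X,m \right)} = m^{2}$ ($O{\left(X,m \right)} = 0 + m^{2} = m^{2}$)
$R{\left(Q,v \right)} = 10 + 5 \sqrt{-7 + Q}$ ($R{\left(Q,v \right)} = 10 + 5 \sqrt{Q - 7} = 10 + 5 \sqrt{-7 + Q}$)
$S{\left(k \right)} = \left(k + k^{2}\right) \left(10 + k + 10 \sqrt{3}\right)$ ($S{\left(k \right)} = \left(k + k^{2}\right) \left(k + \left(10 + 5 \sqrt{-7 + 19}\right)\right) = \left(k + k^{2}\right) \left(k + \left(10 + 5 \sqrt{12}\right)\right) = \left(k + k^{2}\right) \left(k + \left(10 + 5 \cdot 2 \sqrt{3}\right)\right) = \left(k + k^{2}\right) \left(k + \left(10 + 10 \sqrt{3}\right)\right) = \left(k + k^{2}\right) \left(10 + k + 10 \sqrt{3}\right)$)
$135615 - S{\left(-613 \right)} = 135615 - - 613 \left(10 - 613 + \left(-613\right)^{2} + 10 \sqrt{3} + 10 \left(-613\right) \left(1 + \sqrt{3}\right)\right) = 135615 - - 613 \left(10 - 613 + 375769 + 10 \sqrt{3} - \left(6130 + 6130 \sqrt{3}\right)\right) = 135615 - - 613 \left(369036 - 6120 \sqrt{3}\right) = 135615 - \left(-226219068 + 3751560 \sqrt{3}\right) = 135615 + \left(226219068 - 3751560 \sqrt{3}\right) = 226354683 - 3751560 \sqrt{3}$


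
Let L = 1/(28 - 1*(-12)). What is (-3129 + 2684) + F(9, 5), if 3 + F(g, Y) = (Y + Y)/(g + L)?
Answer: -161328/361 ≈ -446.89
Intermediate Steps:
L = 1/40 (L = 1/(28 + 12) = 1/40 ≈ 0.025000)
F(g, Y) = -3 + 2*Y/(1/40 + g) (F(g, Y) = -3 + (Y + Y)/(g + 1/40) = -3 + (2*Y)/(1/40 + g) = -3 + 2*Y/(1/40 + g))
(-3129 + 2684) + F(9, 5) = (-3129 + 2684) + (-3 - 120*9 + 80*5)/(1 + 40*9) = -445 + (-3 - 1080 + 400)/(1 + 360) = -445 - 683/361 = -161328/361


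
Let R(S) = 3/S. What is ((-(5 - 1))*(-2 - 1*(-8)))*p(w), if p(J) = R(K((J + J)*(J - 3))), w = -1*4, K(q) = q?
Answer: -9/7 ≈ -1.2857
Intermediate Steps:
w = -4
p(J) = 3/(2*J*(-3 + J)) (p(J) = 3/(((J + J)*(J - 3))) = 3/(((2*J)*(-3 + J))) = 3/((2*J*(-3 + J))) = 3*(1/(2*J*(-3 + J))) = 3/(2*J*(-3 + J)))
((-(5 - 1))*(-2 - 1*(-8)))*p(w) = ((-(5 - 1))*(-2 - 1*(-8)))*((3/2)/(-4*(-3 - 4))) = ((-1*4)*(-2 + 8))*((3/2)*(-¼)/(-7)) = (-4*6)*((3/2)*(-¼)*(-⅐)) = -24*3/56 = -9/7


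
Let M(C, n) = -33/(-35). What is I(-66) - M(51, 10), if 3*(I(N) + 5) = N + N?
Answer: -1748/35 ≈ -49.943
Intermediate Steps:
I(N) = -5 + 2*N/3 (I(N) = -5 + (N + N)/3 = -5 + (2*N)/3 = -5 + 2*N/3)
M(C, n) = 33/35 (M(C, n) = -33*(-1/35) = 33/35)
I(-66) - M(51, 10) = (-5 + (⅔)*(-66)) - 1*33/35 = (-5 - 44) - 33/35 = -49 - 33/35 = -1748/35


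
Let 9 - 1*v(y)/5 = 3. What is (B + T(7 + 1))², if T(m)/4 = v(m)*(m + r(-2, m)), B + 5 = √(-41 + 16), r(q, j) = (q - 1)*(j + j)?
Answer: 23088000 - 48050*I ≈ 2.3088e+7 - 48050.0*I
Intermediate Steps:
r(q, j) = 2*j*(-1 + q) (r(q, j) = (-1 + q)*(2*j) = 2*j*(-1 + q))
B = -5 + 5*I (B = -5 + √(-41 + 16) = -5 + √(-25) = -5 + 5*I ≈ -5.0 + 5.0*I)
v(y) = 30 (v(y) = 45 - 5*3 = 45 - 15 = 30)
T(m) = -600*m (T(m) = 4*(30*(m + 2*m*(-1 - 2))) = 4*(30*(m + 2*m*(-3))) = 4*(30*(m - 6*m)) = 4*(30*(-5*m)) = 4*(-150*m) = -600*m)
(B + T(7 + 1))² = ((-5 + 5*I) - 600*(7 + 1))² = ((-5 + 5*I) - 600*8)² = ((-5 + 5*I) - 4800)² = (-4805 + 5*I)²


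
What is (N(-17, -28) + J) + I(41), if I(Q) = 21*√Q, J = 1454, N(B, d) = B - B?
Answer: 1454 + 21*√41 ≈ 1588.5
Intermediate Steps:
N(B, d) = 0
(N(-17, -28) + J) + I(41) = (0 + 1454) + 21*√41 = 1454 + 21*√41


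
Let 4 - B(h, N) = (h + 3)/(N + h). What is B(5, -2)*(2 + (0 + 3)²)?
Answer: 44/3 ≈ 14.667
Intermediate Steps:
B(h, N) = 4 - (3 + h)/(N + h) (B(h, N) = 4 - (h + 3)/(N + h) = 4 - (3 + h)/(N + h))
B(5, -2)*(2 + (0 + 3)²) = ((-3 + 3*5 + 4*(-2))/(-2 + 5))*(2 + (0 + 3)²) = ((-3 + 15 - 8)/3)*(2 + 3²) = ((⅓)*4)*(2 + 9) = (4/3)*11 = 44/3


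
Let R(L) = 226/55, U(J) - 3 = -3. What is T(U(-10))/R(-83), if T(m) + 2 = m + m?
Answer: -55/113 ≈ -0.48673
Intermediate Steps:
U(J) = 0 (U(J) = 3 - 3 = 0)
T(m) = -2 + 2*m (T(m) = -2 + (m + m) = -2 + 2*m)
R(L) = 226/55 (R(L) = 226*(1/55) = 226/55)
T(U(-10))/R(-83) = (-2 + 2*0)/(226/55) = (-2 + 0)*(55/226) = -2*55/226 = -55/113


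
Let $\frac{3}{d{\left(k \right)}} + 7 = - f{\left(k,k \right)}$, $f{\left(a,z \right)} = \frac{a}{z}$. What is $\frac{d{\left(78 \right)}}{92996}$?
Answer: $- \frac{3}{743968} \approx -4.0324 \cdot 10^{-6}$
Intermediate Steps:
$d{\left(k \right)} = - \frac{3}{8}$ ($d{\left(k \right)} = \frac{3}{-7 - \frac{k}{k}} = \frac{3}{-7 - 1} = \frac{3}{-8} = 3 \left(- \frac{1}{8}\right) = - \frac{3}{8}$)
$\frac{d{\left(78 \right)}}{92996} = - \frac{3}{8 \cdot 92996} = \left(- \frac{3}{8}\right) \frac{1}{92996} = - \frac{3}{743968}$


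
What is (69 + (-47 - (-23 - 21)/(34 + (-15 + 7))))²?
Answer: 94864/169 ≈ 561.33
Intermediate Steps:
(69 + (-47 - (-23 - 21)/(34 + (-15 + 7))))² = (69 + (-47 - (-44)/(34 - 8)))² = (69 + (-47 - (-44)/26))² = (69 + (-47 - 1*(-22/13)))² = (69 + (-47 + 22/13))² = (69 - 589/13)² = (308/13)² = 94864/169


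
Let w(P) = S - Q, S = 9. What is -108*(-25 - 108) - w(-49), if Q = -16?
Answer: 14339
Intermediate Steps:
w(P) = 25 (w(P) = 9 - 1*(-16) = 9 + 16 = 25)
-108*(-25 - 108) - w(-49) = -108*(-25 - 108) - 1*25 = -108*(-133) - 25 = 14364 - 25 = 14339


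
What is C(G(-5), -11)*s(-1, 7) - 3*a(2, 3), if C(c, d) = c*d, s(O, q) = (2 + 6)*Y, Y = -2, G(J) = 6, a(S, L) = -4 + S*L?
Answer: 1050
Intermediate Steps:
a(S, L) = -4 + L*S
s(O, q) = -16 (s(O, q) = (2 + 6)*(-2) = 8*(-2) = -16)
C(G(-5), -11)*s(-1, 7) - 3*a(2, 3) = (6*(-11))*(-16) - 3*(-4 + 3*2) = -66*(-16) - 3*(-4 + 6) = 1056 - 3*2 = 1056 - 6 = 1050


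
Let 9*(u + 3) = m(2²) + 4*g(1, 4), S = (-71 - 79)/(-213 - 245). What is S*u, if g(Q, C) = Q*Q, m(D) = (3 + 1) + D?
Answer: -125/229 ≈ -0.54585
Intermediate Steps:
m(D) = 4 + D
g(Q, C) = Q²
S = 75/229 (S = -150/(-458) = -150*(-1/458) = 75/229 ≈ 0.32751)
u = -5/3 (u = -3 + ((4 + 2²) + 4*1²)/9 = -3 + ((4 + 4) + 4*1)/9 = -3 + (8 + 4)/9 = -3 + (⅑)*12 = -3 + 4/3 = -5/3 ≈ -1.6667)
S*u = (75/229)*(-5/3) = -125/229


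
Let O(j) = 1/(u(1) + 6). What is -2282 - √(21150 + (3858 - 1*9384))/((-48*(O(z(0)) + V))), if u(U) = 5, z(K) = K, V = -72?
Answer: -2282 - 11*√434/6328 ≈ -2282.0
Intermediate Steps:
O(j) = 1/11 (O(j) = 1/(5 + 6) = 1/11)
-2282 - √(21150 + (3858 - 1*9384))/((-48*(O(z(0)) + V))) = -2282 - √(21150 + (3858 - 1*9384))/((-48*(1/11 - 72))) = -2282 - √(21150 + (3858 - 9384))/((-48*(-791/11))) = -2282 - √(21150 - 5526)/37968/11 = -2282 - √15624*11/37968 = -2282 - 6*√434*11/37968 = -2282 - 11*√434/6328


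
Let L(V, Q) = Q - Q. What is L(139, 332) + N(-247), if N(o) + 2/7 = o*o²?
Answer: -105484563/7 ≈ -1.5069e+7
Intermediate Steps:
N(o) = -2/7 + o³ (N(o) = -2/7 + o*o² = -2/7 + o³)
L(V, Q) = 0
L(139, 332) + N(-247) = 0 + (-2/7 + (-247)³) = 0 + (-2/7 - 15069223) = 0 - 105484563/7 = -105484563/7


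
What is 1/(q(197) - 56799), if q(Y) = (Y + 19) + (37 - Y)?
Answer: -1/56743 ≈ -1.7623e-5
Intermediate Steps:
q(Y) = 56 (q(Y) = (19 + Y) + (37 - Y) = 56)
1/(q(197) - 56799) = 1/(56 - 56799) = 1/(-56743) = -1/56743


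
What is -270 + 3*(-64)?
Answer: -462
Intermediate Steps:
-270 + 3*(-64) = -270 - 192 = -462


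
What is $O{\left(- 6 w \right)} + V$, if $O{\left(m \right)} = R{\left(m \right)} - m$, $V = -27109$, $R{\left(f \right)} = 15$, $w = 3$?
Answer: $-27076$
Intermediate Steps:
$O{\left(m \right)} = 15 - m$
$O{\left(- 6 w \right)} + V = \left(15 - \left(-6\right) 3\right) - 27109 = \left(15 - -18\right) - 27109 = \left(15 + 18\right) - 27109 = 33 - 27109 = -27076$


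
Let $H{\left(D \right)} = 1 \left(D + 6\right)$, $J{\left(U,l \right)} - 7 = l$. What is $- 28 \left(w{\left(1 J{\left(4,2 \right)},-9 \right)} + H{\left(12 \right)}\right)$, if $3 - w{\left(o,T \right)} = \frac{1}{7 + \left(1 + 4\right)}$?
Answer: $- \frac{1757}{3} \approx -585.67$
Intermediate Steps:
$J{\left(U,l \right)} = 7 + l$
$H{\left(D \right)} = 6 + D$ ($H{\left(D \right)} = 1 \left(6 + D\right) = 6 + D$)
$w{\left(o,T \right)} = \frac{35}{12}$ ($w{\left(o,T \right)} = 3 - \frac{1}{7 + \left(1 + 4\right)} = 3 - \frac{1}{7 + 5} = 3 - \frac{1}{12} = \frac{35}{12}$)
$- 28 \left(w{\left(1 J{\left(4,2 \right)},-9 \right)} + H{\left(12 \right)}\right) = - 28 \left(\frac{35}{12} + \left(6 + 12\right)\right) = - 28 \left(\frac{35}{12} + 18\right) = \left(-28\right) \frac{251}{12} = - \frac{1757}{3}$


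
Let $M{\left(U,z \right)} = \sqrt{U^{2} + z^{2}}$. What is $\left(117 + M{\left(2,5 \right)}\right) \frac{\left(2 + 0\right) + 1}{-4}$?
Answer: $- \frac{351}{4} - \frac{3 \sqrt{29}}{4} \approx -91.789$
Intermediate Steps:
$\left(117 + M{\left(2,5 \right)}\right) \frac{\left(2 + 0\right) + 1}{-4} = \left(117 + \sqrt{2^{2} + 5^{2}}\right) \frac{\left(2 + 0\right) + 1}{-4} = \left(117 + \sqrt{4 + 25}\right) \left(- \frac{2 + 1}{4}\right) = \left(117 + \sqrt{29}\right) \left(\left(- \frac{1}{4}\right) 3\right) = \left(117 + \sqrt{29}\right) \left(- \frac{3}{4}\right) = - \frac{351}{4} - \frac{3 \sqrt{29}}{4}$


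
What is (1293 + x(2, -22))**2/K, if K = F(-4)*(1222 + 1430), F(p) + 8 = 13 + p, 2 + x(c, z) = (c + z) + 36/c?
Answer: 1661521/2652 ≈ 626.52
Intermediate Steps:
x(c, z) = -2 + c + z + 36/c (x(c, z) = -2 + ((c + z) + 36/c) = -2 + (c + z + 36/c) = -2 + c + z + 36/c)
F(p) = 5 + p (F(p) = -8 + (13 + p) = 5 + p)
K = 2652 (K = (5 - 4)*(1222 + 1430) = 1*2652 = 2652)
(1293 + x(2, -22))**2/K = (1293 + (-2 + 2 - 22 + 36/2))**2/2652 = (1293 + (-2 + 2 - 22 + 36*(1/2)))**2*(1/2652) = (1293 + (-2 + 2 - 22 + 18))**2*(1/2652) = (1293 - 4)**2*(1/2652) = 1289**2*(1/2652) = 1661521*(1/2652) = 1661521/2652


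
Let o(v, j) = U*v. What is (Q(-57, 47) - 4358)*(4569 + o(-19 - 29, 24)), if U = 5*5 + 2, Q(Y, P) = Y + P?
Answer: -14296464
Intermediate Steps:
Q(Y, P) = P + Y
U = 27 (U = 25 + 2 = 27)
o(v, j) = 27*v
(Q(-57, 47) - 4358)*(4569 + o(-19 - 29, 24)) = ((47 - 57) - 4358)*(4569 + 27*(-19 - 29)) = (-10 - 4358)*(4569 + 27*(-48)) = -4368*(4569 - 1296) = -4368*3273 = -14296464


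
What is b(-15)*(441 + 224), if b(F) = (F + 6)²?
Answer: 53865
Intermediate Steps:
b(F) = (6 + F)²
b(-15)*(441 + 224) = (6 - 15)²*(441 + 224) = (-9)²*665 = 81*665 = 53865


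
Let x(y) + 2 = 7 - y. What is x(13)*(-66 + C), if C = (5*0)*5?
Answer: 528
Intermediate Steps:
x(y) = 5 - y (x(y) = -2 + (7 - y) = 5 - y)
C = 0 (C = 0*5 = 0)
x(13)*(-66 + C) = (5 - 1*13)*(-66 + 0) = (5 - 13)*(-66) = -8*(-66) = 528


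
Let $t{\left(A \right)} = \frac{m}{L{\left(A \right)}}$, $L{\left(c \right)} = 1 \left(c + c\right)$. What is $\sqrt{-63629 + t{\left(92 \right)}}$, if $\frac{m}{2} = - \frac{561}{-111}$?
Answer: $\frac{3 i \sqrt{20480064731}}{1702} \approx 252.25 i$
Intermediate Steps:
$m = \frac{374}{37}$ ($m = 2 \left(- \frac{561}{-111}\right) = 2 \left(\left(-561\right) \left(- \frac{1}{111}\right)\right) = 2 \cdot \frac{187}{37} = \frac{374}{37} \approx 10.108$)
$L{\left(c \right)} = 2 c$ ($L{\left(c \right)} = 1 \cdot 2 c = 2 c$)
$t{\left(A \right)} = \frac{187}{37 A}$ ($t{\left(A \right)} = \frac{374}{37 \cdot 2 A} = \frac{374 \frac{1}{2 A}}{37} = \frac{187}{37 A}$)
$\sqrt{-63629 + t{\left(92 \right)}} = \sqrt{-63629 + \frac{187}{37 \cdot 92}} = \sqrt{-63629 + \frac{187}{37} \cdot \frac{1}{92}} = \sqrt{-63629 + \frac{187}{3404}} = \sqrt{- \frac{216592929}{3404}} = \frac{3 i \sqrt{20480064731}}{1702}$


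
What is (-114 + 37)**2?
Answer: 5929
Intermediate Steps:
(-114 + 37)**2 = (-77)**2 = 5929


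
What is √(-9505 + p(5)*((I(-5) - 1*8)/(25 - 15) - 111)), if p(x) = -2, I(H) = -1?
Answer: I*√232030/5 ≈ 96.339*I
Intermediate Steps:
√(-9505 + p(5)*((I(-5) - 1*8)/(25 - 15) - 111)) = √(-9505 - 2*((-1 - 1*8)/(25 - 15) - 111)) = √(-9505 - 2*((-1 - 8)/10 - 111)) = √(-9505 - 2*(-9*⅒ - 111)) = √(-9505 - 2*(-9/10 - 111)) = √(-9505 - 2*(-1119/10)) = √(-9505 + 1119/5) = √(-46406/5) = I*√232030/5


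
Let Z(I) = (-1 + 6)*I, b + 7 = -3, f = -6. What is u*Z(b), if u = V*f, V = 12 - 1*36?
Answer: -7200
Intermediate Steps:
V = -24 (V = 12 - 36 = -24)
u = 144 (u = -24*(-6) = 144)
b = -10 (b = -7 - 3 = -10)
Z(I) = 5*I
u*Z(b) = 144*(5*(-10)) = 144*(-50) = -7200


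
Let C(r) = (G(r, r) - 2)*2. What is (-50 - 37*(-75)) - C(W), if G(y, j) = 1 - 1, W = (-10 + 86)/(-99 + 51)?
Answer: 2729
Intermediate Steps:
W = -19/12 (W = 76/(-48) = 76*(-1/48) = -19/12 ≈ -1.5833)
G(y, j) = 0
C(r) = -4 (C(r) = (0 - 2)*2 = -2*2 = -4)
(-50 - 37*(-75)) - C(W) = (-50 - 37*(-75)) - 1*(-4) = (-50 + 2775) + 4 = 2725 + 4 = 2729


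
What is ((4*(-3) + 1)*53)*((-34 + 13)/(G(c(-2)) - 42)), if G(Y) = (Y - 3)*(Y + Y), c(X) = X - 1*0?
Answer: -1113/2 ≈ -556.50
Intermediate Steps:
c(X) = X (c(X) = X + 0 = X)
G(Y) = 2*Y*(-3 + Y) (G(Y) = (-3 + Y)*(2*Y) = 2*Y*(-3 + Y))
((4*(-3) + 1)*53)*((-34 + 13)/(G(c(-2)) - 42)) = ((4*(-3) + 1)*53)*((-34 + 13)/(2*(-2)*(-3 - 2) - 42)) = ((-12 + 1)*53)*(-21/(2*(-2)*(-5) - 42)) = (-11*53)*(-21/(20 - 42)) = -(-12243)/(-22) = -(-12243)*(-1)/22 = -583*21/22 = -1113/2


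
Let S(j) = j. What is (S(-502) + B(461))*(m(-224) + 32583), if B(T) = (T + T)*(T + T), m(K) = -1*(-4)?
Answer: 27685328634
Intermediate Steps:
m(K) = 4
B(T) = 4*T² (B(T) = (2*T)*(2*T) = 4*T²)
(S(-502) + B(461))*(m(-224) + 32583) = (-502 + 4*461²)*(4 + 32583) = (-502 + 4*212521)*32587 = (-502 + 850084)*32587 = 849582*32587 = 27685328634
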